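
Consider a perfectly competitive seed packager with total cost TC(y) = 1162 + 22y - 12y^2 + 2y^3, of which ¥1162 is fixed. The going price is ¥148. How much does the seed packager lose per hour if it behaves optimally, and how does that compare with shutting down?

Profit = -¥378 at y = 7

AVC = 22 - 12y + 2y^2 has its minimum ¥4 at y = 3; price ¥148 clears that bar, so the firm operates.
MC = 22 - 24y + 6y^2. Setting P = MC and taking the root on the rising branch gives y* = 7.
TR = 148·7 = 1036. TC = 1162 + 252 = 1414. Profit = 1036 − 1414 = -¥378.
By producing, the firm covers all variable cost plus ¥784 of fixed cost; shutting down would lose the full ¥1162.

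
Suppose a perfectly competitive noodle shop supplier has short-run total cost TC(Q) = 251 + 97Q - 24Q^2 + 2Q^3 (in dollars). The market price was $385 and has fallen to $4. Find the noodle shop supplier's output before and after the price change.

MC = 97 - 48Q + 6Q^2; the shutdown threshold is min AVC = $25 (at Q = 6).
At P = $385 ≥ min AVC, set P = MC on the rising branch: Q = 12.
At P = $4 < min AVC = $25, price no longer covers variable cost at any output, so the firm shuts down: Q = 0.

Output falls from 12 to 0 (the firm shuts down)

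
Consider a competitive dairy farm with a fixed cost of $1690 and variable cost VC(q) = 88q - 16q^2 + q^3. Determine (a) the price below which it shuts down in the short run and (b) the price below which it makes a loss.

Shutdown price = $24; break-even price = $179

AVC = 88 - 16q + q^2; minimized at q = 8, giving min AVC = $24. That is the shutdown price.
ATC = 1690/q + 88 - 16q + q^2. Setting dATC/dq = −1690/q^2 − 16 + 2q = 0 gives q = 13 (since 2·13^3 − 16·13^2 = 1690).
min ATC = 1690/13 + 88 − 16·13 + 13^2 = $179. That is the break-even price.
For $24 ≤ P < $179 the firm produces at a loss; below $24 it shuts down.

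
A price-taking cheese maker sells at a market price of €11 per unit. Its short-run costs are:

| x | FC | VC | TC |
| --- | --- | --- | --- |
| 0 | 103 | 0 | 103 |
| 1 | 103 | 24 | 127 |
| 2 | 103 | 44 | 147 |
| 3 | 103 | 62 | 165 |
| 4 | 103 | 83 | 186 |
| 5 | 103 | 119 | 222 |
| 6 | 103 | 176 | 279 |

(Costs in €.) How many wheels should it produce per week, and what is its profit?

Profit at each row (π = 11x − TC): x=0: -103; x=1: -116; x=2: -125; x=3: -132; x=4: -142; x=5: -167; x=6: -213.
Profit is highest at x = 0. Equivalently, the lowest AVC in the table is 62/3 ≈ €20.67 at x = 3, and P = €11 falls below it — price never covers variable cost, so the firm shuts down and loses only its fixed cost.

x = 0 (shut down); profit = -€103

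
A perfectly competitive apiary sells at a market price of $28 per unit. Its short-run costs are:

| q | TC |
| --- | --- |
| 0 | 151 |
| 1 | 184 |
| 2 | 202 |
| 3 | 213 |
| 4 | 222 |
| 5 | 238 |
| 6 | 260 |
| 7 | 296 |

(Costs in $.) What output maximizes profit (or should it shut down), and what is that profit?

Compute π = P·q − TC at each output: q=0: -151; q=1: -156; q=2: -146; q=3: -129; q=4: -110; q=5: -98; q=6: -92; q=7: -100.
Profit is maximized at q = 6. AVC there is 109/6 = $18.17 ≤ P, so producing beats shutting down (which would give -$151).

q = 6; profit = -$92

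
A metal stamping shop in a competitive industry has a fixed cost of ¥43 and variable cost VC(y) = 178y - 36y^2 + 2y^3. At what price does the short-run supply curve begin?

¥16 per unit

Short-run supply begins at min AVC. From VC = 178y - 36y^2 + 2y^3, AVC = 178 - 36y + 2y^2.
dAVC/dy = -36 + 4y = 0 gives y = 9. min AVC = 178 - 36·9 + 2·9^2 = 16.
The firm shuts down for any P below ¥16.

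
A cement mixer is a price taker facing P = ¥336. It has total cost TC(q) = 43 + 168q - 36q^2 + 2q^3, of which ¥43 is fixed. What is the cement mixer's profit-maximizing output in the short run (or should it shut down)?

Produce at q = 14

Variable cost is VC = 168q - 36q^2 + 2q^3, so AVC = VC/q = 168 - 36q + 2q^2 and MC = dTC/dq = 168 - 72q + 6q^2.
AVC is minimized where dAVC/dq = -36 + 4q = 0, at q = 9; min AVC = 168 - 36·9 + 2·9^2 = ¥6.
P = ¥336 exceeds min AVC = ¥6, so the firm stays open.
Set P = MC: 336 = 168 - 72q + 6q^2 → -168 - 72q + 6q^2 = 0. The roots are q = -2 and q = 14; the profit-maximizing output is on the rising part of MC, so q* = 14.
Check: AVC at q = 14 is ¥56 ≤ P, so revenue covers variable cost.
Profit = P·q − TC = 336·14 − 827 = ¥3877.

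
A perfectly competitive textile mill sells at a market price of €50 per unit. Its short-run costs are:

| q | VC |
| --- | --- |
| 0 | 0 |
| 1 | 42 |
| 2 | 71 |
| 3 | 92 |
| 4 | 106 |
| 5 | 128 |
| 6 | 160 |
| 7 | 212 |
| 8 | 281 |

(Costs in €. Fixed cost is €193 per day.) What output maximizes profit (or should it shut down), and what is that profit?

Profit at each row (π = 50q − TC): q=0: -193; q=1: -185; q=2: -164; q=3: -135; q=4: -99; q=5: -71; q=6: -53; q=7: -55; q=8: -74.
Profit is maximized at q = 6. AVC there is 160/6 = €26.67 ≤ P, so producing beats shutting down (which would give -€193).

q = 6; profit = -€53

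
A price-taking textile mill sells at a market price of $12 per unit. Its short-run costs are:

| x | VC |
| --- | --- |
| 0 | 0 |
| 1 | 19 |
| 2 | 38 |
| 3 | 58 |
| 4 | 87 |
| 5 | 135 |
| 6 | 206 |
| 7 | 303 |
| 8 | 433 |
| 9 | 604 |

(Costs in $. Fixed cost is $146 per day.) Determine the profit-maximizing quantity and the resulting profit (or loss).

x = 0 (shut down); profit = -$146

Compute π = P·x − TC at each output: x=0: -146; x=1: -153; x=2: -160; x=3: -168; x=4: -185; x=5: -221; x=6: -280; x=7: -365; x=8: -483; x=9: -642.
Profit is highest at x = 0. Equivalently, the lowest AVC in the table is 19/1 ≈ $19 at x = 1, and P = $12 falls below it — price never covers variable cost, so the firm shuts down and loses only its fixed cost.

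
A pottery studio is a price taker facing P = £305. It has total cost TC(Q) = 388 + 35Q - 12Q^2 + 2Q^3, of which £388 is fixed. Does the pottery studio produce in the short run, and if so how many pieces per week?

Produce at Q = 9

Variable cost is VC = 35Q - 12Q^2 + 2Q^3, so AVC = VC/Q = 35 - 12Q + 2Q^2 and MC = dTC/dQ = 35 - 24Q + 6Q^2.
AVC hits its minimum where MC = AVC, at Q = 3, giving min AVC = 35 - 12·3 + 2·3^2 = £17.
Because £305 ≥ £17, revenue can cover variable cost; the firm operates.
P = MC gives -270 - 24Q + 6Q^2 = 0, with roots -5 and 9. Take the larger (rising MC): Q* = 9.
Check: AVC at Q = 9 is £89 ≤ P, so revenue covers variable cost.
Profit = P·Q − TC = 305·9 − 1189 = £1556.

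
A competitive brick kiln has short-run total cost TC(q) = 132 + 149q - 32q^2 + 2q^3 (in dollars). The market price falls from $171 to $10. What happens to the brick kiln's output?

Output falls from 11 to 0 (the firm shuts down)

MC = 149 - 64q + 6q^2; the shutdown threshold is min AVC = $21 (at q = 8).
At P = $171 ≥ min AVC, set P = MC on the rising branch: q = 11.
At P = $10 < min AVC = $21, price no longer covers variable cost at any output, so the firm shuts down: q = 0.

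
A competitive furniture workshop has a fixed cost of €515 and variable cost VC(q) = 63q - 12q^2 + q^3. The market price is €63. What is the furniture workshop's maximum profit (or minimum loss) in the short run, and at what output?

AVC = 63 - 12q + q^2; min AVC = €27 at q = 6. Since P = €63 ≥ min AVC, the firm produces.
With MC = 63 - 24q + 3q^2, P = MC on the upward-sloping part at q* = 8.
TR = 63·8 = 504. TC = 515 + 248 = 763. Profit = 504 − 763 = -€259.
That loss of €259 beats the €515 the firm would lose by shutting down; producing recovers €256 of fixed cost.

Profit = -€259 at q = 8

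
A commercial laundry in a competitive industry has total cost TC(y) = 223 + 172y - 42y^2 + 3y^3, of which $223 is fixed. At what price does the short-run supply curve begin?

$25 per unit

The shutdown price is the minimum of AVC. VC = 172y - 42y^2 + 3y^3, so AVC = 172 - 42y + 3y^2.
dAVC/dy = -42 + 6y = 0 gives y = 7. min AVC = 172 - 42·7 + 3·7^2 = 25.
The firm shuts down for any P below $25.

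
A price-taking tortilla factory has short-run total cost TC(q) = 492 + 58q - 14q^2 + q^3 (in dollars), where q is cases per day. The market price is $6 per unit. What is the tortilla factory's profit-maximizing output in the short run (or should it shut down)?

Shut down

Variable cost is VC = 58q - 14q^2 + q^3, so AVC = VC/q = 58 - 14q + q^2 and MC = dTC/dq = 58 - 28q + 3q^2.
AVC is minimized where dAVC/dq = -14 + 2q = 0, at q = 7; min AVC = 58 - 14·7 + 7^2 = $9.
P = $6 lies below min AVC = $9; no output level covers variable cost.
Best response: produce nothing and absorb the $492 fixed cost.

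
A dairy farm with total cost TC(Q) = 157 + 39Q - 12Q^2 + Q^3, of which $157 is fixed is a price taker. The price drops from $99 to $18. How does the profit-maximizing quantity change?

MC = 39 - 24Q + 3Q^2; the shutdown threshold is min AVC = $3 (at Q = 6).
At P = $99 ≥ min AVC, set P = MC on the rising branch: Q = 10.
At P = $18 ≥ min AVC, set P = MC: Q = 7. The firm stays open but cuts output.

Output falls from 10 to 7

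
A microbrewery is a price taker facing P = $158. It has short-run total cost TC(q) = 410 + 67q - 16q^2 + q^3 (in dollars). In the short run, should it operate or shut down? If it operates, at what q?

From TC, MC = TC'(q) = 67 - 32q + 3q^2 and AVC = VC/q = 67 - 16q + q^2.
AVC is minimized where dAVC/dq = -16 + 2q = 0, at q = 8; min AVC = 67 - 16·8 + 8^2 = $3.
P = $158 exceeds min AVC = $3, so the firm stays open.
Solving P = MC: -91 - 32q + 3q^2 = 0 ⇒ q = -7/3 or 13. On the upward-sloping branch, q* = 13.
Check: AVC at q = 13 is $28 ≤ P, so revenue covers variable cost.
Profit = P·q − TC = 158·13 − 774 = $1280.

Produce at q = 13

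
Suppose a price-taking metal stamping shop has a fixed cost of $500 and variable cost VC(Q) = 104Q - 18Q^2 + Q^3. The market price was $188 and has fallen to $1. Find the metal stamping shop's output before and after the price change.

Output falls from 14 to 0 (the firm shuts down)

AVC = 104 - 18Q + Q^2, minimized at Q = 9 where min AVC = $23. MC = 104 - 36Q + 3Q^2.
At P = $188 ≥ min AVC, set P = MC on the rising branch: Q = 14.
At P = $1 < min AVC = $23, price no longer covers variable cost at any output, so the firm shuts down: Q = 0.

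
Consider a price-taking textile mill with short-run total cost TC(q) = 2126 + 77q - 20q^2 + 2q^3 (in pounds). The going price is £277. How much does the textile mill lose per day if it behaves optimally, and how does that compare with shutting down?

AVC = 77 - 20q + 2q^2; min AVC = £27 at q = 5. Since P = £277 ≥ min AVC, the firm produces.
MC = 77 - 40q + 6q^2. Setting P = MC and taking the root on the rising branch gives q* = 10.
TR = 277·10 = 2770. TC = 2126 + 770 = 2896. Profit = 2770 − 2896 = -£126.
That loss of £126 beats the £2126 the firm would lose by shutting down; producing recovers £2000 of fixed cost.

Profit = -£126 at q = 10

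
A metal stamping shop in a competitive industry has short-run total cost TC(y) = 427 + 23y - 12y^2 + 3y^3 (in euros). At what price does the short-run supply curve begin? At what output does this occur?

€11 per unit, at y = 2

The firm shuts down when price falls below the minimum of average variable cost. AVC = VC/y = 23 - 12y + 3y^2.
dAVC/dy = -12 + 6y = 0 gives y = 2. min AVC = 23 - 12·2 + 3·2^2 = 11.
The firm shuts down for any P below €11.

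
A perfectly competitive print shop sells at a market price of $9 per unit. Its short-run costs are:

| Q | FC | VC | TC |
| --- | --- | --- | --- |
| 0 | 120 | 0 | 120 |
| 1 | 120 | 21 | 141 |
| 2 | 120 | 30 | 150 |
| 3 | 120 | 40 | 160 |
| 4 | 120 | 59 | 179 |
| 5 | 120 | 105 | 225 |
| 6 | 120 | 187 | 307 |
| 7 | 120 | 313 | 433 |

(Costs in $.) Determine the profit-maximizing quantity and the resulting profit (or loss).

Q = 0 (shut down); profit = -$120

Tabulate TR − TC: Q=0: -120; Q=1: -132; Q=2: -132; Q=3: -133; Q=4: -143; Q=5: -180; Q=6: -253; Q=7: -370.
Profit is highest at Q = 0. Equivalently, the lowest AVC in the table is 40/3 ≈ $13.33 at Q = 3, and P = $9 falls below it — price never covers variable cost, so the firm shuts down and loses only its fixed cost.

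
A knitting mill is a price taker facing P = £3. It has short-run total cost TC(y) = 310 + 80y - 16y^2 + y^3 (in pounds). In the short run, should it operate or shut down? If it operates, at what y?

Shut down

Variable cost is VC = 80y - 16y^2 + y^3, so AVC = VC/y = 80 - 16y + y^2 and MC = dTC/dy = 80 - 32y + 3y^2.
AVC hits its minimum where MC = AVC, at y = 8, giving min AVC = 80 - 16·8 + 8^2 = £16.
P = £3 lies below min AVC = £16; no output level covers variable cost.
Best response: produce nothing and absorb the £310 fixed cost.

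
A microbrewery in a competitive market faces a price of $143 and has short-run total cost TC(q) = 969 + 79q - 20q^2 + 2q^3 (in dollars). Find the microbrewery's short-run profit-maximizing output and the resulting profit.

Profit = -$201 at q = 8

AVC = 79 - 20q + 2q^2 has its minimum $29 at q = 5; price $143 clears that bar, so the firm operates.
With MC = 79 - 40q + 6q^2, P = MC on the upward-sloping part at q* = 8.
TR = 143·8 = 1144. TC = 969 + 376 = 1345. Profit = 1144 − 1345 = -$201.
That loss of $201 beats the $969 the firm would lose by shutting down; producing recovers $768 of fixed cost.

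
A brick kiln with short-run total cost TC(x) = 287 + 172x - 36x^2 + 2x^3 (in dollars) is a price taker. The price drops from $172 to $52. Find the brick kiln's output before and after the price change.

Output falls from 12 to 10

MC = 172 - 72x + 6x^2; the shutdown threshold is min AVC = $10 (at x = 9).
With P = $172 above the shutdown price, P = MC gives x = 12.
At P = $52 ≥ min AVC, set P = MC: x = 10. The firm stays open but cuts output.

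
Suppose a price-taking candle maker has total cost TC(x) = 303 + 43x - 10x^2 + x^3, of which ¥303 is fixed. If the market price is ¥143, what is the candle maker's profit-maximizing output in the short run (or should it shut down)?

Produce at x = 10

Variable cost is VC = 43x - 10x^2 + x^3, so AVC = VC/x = 43 - 10x + x^2 and MC = dTC/dx = 43 - 20x + 3x^2.
The AVC parabola has its vertex at x = 10/2 = 5, where AVC = 43 - 10·5 + 5^2 = ¥18.
P = ¥143 exceeds min AVC = ¥18, so the firm stays open.
Solving P = MC: -100 - 20x + 3x^2 = 0 ⇒ x = -10/3 or 10. On the upward-sloping branch, x* = 10.
Check: AVC at x = 10 is ¥43 ≤ P, so revenue covers variable cost.
Profit = P·x − TC = 143·10 − 733 = ¥697.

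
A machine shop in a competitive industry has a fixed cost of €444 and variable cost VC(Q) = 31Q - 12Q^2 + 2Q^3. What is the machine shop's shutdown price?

Short-run supply begins at min AVC. From VC = 31Q - 12Q^2 + 2Q^3, AVC = 31 - 12Q + 2Q^2.
dAVC/dQ = -12 + 4Q = 0 gives Q = 3. min AVC = 31 - 12·3 + 2·3^2 = 13.
The firm shuts down for any P below €13.

€13 per unit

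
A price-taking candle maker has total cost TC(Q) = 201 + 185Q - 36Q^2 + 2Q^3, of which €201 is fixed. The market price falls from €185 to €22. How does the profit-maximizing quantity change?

MC = 185 - 72Q + 6Q^2; the shutdown threshold is min AVC = €23 (at Q = 9).
With P = €185 above the shutdown price, P = MC gives Q = 12.
At P = €22 < min AVC = €23, price no longer covers variable cost at any output, so the firm shuts down: Q = 0.

Output falls from 12 to 0 (the firm shuts down)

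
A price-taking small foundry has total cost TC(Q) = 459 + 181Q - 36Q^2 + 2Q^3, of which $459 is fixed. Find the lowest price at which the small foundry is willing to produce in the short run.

$19 per unit

The firm shuts down when price falls below the minimum of average variable cost. AVC = VC/Q = 181 - 36Q + 2Q^2.
At the minimum of AVC, MC = AVC. MC = 181 - 72Q + 6Q^2; setting MC = AVC gives 4Q^2 - 36Q = 0, so Q = 9. min AVC = 19.
For P < $19 the firm produces nothing.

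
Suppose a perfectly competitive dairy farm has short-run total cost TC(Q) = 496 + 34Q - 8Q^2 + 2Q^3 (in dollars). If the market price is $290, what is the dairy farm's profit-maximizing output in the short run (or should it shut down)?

Strip out fixed cost: VC = 34Q - 8Q^2 + 2Q^3. Then AVC = 34 - 8Q + 2Q^2 and MC = 34 - 16Q + 6Q^2.
AVC is minimized where dAVC/dQ = -8 + 4Q = 0, at Q = 2; min AVC = 34 - 8·2 + 2·2^2 = $26.
P = $290 exceeds min AVC = $26, so the firm stays open.
P = MC gives -256 - 16Q + 6Q^2 = 0, with roots -16/3 and 8. Take the larger (rising MC): Q* = 8.
Check: AVC at Q = 8 is $98 ≤ P, so revenue covers variable cost.
Profit = P·Q − TC = 290·8 − 1280 = $1040.

Produce at Q = 8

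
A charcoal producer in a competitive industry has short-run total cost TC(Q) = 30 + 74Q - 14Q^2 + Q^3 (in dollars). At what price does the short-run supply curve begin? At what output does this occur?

The firm shuts down when price falls below the minimum of average variable cost. AVC = VC/Q = 74 - 14Q + Q^2.
At the minimum of AVC, MC = AVC. MC = 74 - 28Q + 3Q^2; setting MC = AVC gives 2Q^2 - 14Q = 0, so Q = 7. min AVC = 25.
For P < $25 the firm produces nothing.

$25 per unit, at Q = 7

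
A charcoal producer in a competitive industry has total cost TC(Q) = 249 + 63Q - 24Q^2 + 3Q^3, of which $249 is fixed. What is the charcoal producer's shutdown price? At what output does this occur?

Short-run supply begins at min AVC. From VC = 63Q - 24Q^2 + 3Q^3, AVC = 63 - 24Q + 3Q^2.
At the minimum of AVC, MC = AVC. MC = 63 - 48Q + 9Q^2; setting MC = AVC gives 6Q^2 - 24Q = 0, so Q = 4. min AVC = 15.
For P < $15 the firm produces nothing.

$15 per unit, at Q = 4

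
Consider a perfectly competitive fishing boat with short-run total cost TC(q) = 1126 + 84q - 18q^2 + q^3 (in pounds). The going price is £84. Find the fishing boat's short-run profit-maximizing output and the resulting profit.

AVC = 84 - 18q + q^2; min AVC = £3 at q = 9. Since P = £84 ≥ min AVC, the firm produces.
MC = 84 - 36q + 3q^2. Setting P = MC and taking the root on the rising branch gives q* = 12.
TR = 84·12 = 1008. TC = 1126 + 144 = 1270. Profit = 1008 − 1270 = -£262.
That loss of £262 beats the £1126 the firm would lose by shutting down; producing recovers £864 of fixed cost.

Profit = -£262 at q = 12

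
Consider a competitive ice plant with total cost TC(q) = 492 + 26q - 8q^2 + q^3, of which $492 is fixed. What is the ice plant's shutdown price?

The shutdown price is the minimum of AVC. VC = 26q - 8q^2 + q^3, so AVC = 26 - 8q + q^2.
At the minimum of AVC, MC = AVC. MC = 26 - 16q + 3q^2; setting MC = AVC gives 2q^2 - 8q = 0, so q = 4. min AVC = 10.
For P < $10 the firm produces nothing.

$10 per unit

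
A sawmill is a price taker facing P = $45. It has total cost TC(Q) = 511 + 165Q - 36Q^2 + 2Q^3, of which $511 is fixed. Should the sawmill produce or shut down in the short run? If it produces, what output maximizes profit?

Strip out fixed cost: VC = 165Q - 36Q^2 + 2Q^3. Then AVC = 165 - 36Q + 2Q^2 and MC = 165 - 72Q + 6Q^2.
AVC is minimized where dAVC/dQ = -36 + 4Q = 0, at Q = 9; min AVC = 165 - 36·9 + 2·9^2 = $3.
Since P = $45 ≥ min AVC = $3, price covers variable cost and the firm should produce.
Set P = MC: 45 = 165 - 72Q + 6Q^2 → 120 - 72Q + 6Q^2 = 0. The roots are Q = 2 and Q = 10; the profit-maximizing output is on the rising part of MC, so Q* = 10.
Check: AVC at Q = 10 is $5 ≤ P, so revenue covers variable cost.
Profit = P·Q − TC = 45·10 − 561 = -$111, a loss, but smaller than the $511 fixed cost the firm would lose by shutting down.

Produce at Q = 10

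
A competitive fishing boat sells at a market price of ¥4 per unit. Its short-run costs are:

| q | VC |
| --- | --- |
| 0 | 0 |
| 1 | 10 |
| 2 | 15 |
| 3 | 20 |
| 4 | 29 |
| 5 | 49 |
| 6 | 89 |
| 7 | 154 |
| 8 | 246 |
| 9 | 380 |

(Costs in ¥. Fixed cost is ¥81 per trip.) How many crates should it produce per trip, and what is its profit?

q = 0 (shut down); profit = -¥81

Tabulate TR − TC: q=0: -81; q=1: -87; q=2: -88; q=3: -89; q=4: -94; q=5: -110; q=6: -146; q=7: -207; q=8: -295; q=9: -425.
Profit is highest at q = 0. Equivalently, the lowest AVC in the table is 20/3 ≈ ¥6.67 at q = 3, and P = ¥4 falls below it — price never covers variable cost, so the firm shuts down and loses only its fixed cost.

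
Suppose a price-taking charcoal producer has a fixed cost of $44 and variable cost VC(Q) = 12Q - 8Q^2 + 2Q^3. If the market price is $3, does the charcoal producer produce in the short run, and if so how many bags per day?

Shut down

From TC, MC = TC'(Q) = 12 - 16Q + 6Q^2 and AVC = VC/Q = 12 - 8Q + 2Q^2.
AVC hits its minimum where MC = AVC, at Q = 2, giving min AVC = 12 - 8·2 + 2·2^2 = $4.
With P < min AVC ($3 < $4), every unit sold adds to the loss.
Shutting down limits the loss to fixed cost, $44.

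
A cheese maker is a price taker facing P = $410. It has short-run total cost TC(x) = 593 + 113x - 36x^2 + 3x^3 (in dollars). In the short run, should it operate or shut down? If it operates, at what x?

Produce at x = 11

Strip out fixed cost: VC = 113x - 36x^2 + 3x^3. Then AVC = 113 - 36x + 3x^2 and MC = 113 - 72x + 9x^2.
The AVC parabola has its vertex at x = 36/6 = 6, where AVC = 113 - 36·6 + 3·6^2 = $5.
P = $410 exceeds min AVC = $5, so the firm stays open.
Set P = MC: 410 = 113 - 72x + 9x^2 → -297 - 72x + 9x^2 = 0. The roots are x = -3 and x = 11; the profit-maximizing output is on the rising part of MC, so x* = 11.
Check: AVC at x = 11 is $80 ≤ P, so revenue covers variable cost.
Profit = P·x − TC = 410·11 − 1473 = $3037.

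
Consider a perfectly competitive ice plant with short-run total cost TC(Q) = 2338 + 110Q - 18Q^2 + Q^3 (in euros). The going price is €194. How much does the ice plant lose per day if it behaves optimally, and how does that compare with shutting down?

AVC = 110 - 18Q + Q^2; min AVC = €29 at Q = 9. Since P = €194 ≥ min AVC, the firm produces.
MC = 110 - 36Q + 3Q^2. Setting P = MC and taking the root on the rising branch gives Q* = 14.
TR = 194·14 = 2716. TC = 2338 + 756 = 3094. Profit = 2716 − 3094 = -€378.
Shutting down would mean losing the fixed cost of €2338, so operating at a loss of €378 is better by €1960.

Profit = -€378 at Q = 14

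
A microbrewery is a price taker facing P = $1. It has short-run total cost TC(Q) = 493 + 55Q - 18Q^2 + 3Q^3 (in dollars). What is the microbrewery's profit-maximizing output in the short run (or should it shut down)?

Shut down

From TC, MC = TC'(Q) = 55 - 36Q + 9Q^2 and AVC = VC/Q = 55 - 18Q + 3Q^2.
AVC is minimized where dAVC/dQ = -18 + 6Q = 0, at Q = 3; min AVC = 55 - 18·3 + 3·3^2 = $28.
Since P = $1 < min AVC = $28, price fails to cover variable cost at any output.
Best response: produce nothing and absorb the $493 fixed cost.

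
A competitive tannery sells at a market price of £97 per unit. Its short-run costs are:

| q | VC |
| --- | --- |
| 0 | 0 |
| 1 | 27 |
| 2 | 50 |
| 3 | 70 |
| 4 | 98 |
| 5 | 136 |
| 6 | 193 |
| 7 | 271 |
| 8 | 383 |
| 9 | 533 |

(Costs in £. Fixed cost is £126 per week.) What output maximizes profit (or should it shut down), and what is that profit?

q = 7; profit = £282

Profit at each row (π = 97q − TC): q=0: -126; q=1: -56; q=2: 18; q=3: 95; q=4: 164; q=5: 223; q=6: 263; q=7: 282; q=8: 267; q=9: 214.
Profit is maximized at q = 7. AVC there is 271/7 = £38.71 ≤ P, so producing beats shutting down (which would give -£126).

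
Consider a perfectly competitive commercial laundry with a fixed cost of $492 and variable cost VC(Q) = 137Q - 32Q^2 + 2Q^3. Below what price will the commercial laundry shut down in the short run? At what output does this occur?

The firm shuts down when price falls below the minimum of average variable cost. AVC = VC/Q = 137 - 32Q + 2Q^2.
At the minimum of AVC, MC = AVC. MC = 137 - 64Q + 6Q^2; setting MC = AVC gives 4Q^2 - 32Q = 0, so Q = 8. min AVC = 9.
The firm shuts down for any P below $9.

$9 per unit, at Q = 8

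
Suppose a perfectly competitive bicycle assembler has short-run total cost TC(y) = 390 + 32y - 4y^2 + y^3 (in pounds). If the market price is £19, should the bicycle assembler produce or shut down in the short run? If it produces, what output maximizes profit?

Strip out fixed cost: VC = 32y - 4y^2 + y^3. Then AVC = 32 - 4y + y^2 and MC = 32 - 8y + 3y^2.
The AVC parabola has its vertex at y = 4/2 = 2, where AVC = 32 - 4·2 + 2^2 = £28.
With P < min AVC (£19 < £28), every unit sold adds to the loss.
The firm minimizes its loss by shutting down and losing only its fixed cost of £390.

Shut down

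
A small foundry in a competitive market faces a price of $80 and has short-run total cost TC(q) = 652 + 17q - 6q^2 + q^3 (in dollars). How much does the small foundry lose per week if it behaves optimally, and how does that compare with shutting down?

AVC = 17 - 6q + q^2; min AVC = $8 at q = 3. Since P = $80 ≥ min AVC, the firm produces.
With MC = 17 - 12q + 3q^2, P = MC on the upward-sloping part at q* = 7.
TR = 80·7 = 560. TC = 652 + 168 = 820. Profit = 560 − 820 = -$260.
By producing, the firm covers all variable cost plus $392 of fixed cost; shutting down would lose the full $652.

Profit = -$260 at q = 7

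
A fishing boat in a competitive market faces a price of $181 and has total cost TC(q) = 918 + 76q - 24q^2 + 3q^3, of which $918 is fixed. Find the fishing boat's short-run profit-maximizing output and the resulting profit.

Profit = -$36 at q = 7

AVC = 76 - 24q + 3q^2 has its minimum $28 at q = 4; price $181 clears that bar, so the firm operates.
With MC = 76 - 48q + 9q^2, P = MC on the upward-sloping part at q* = 7.
TR = 181·7 = 1267. TC = 918 + 385 = 1303. Profit = 1267 − 1303 = -$36.
That loss of $36 beats the $918 the firm would lose by shutting down; producing recovers $882 of fixed cost.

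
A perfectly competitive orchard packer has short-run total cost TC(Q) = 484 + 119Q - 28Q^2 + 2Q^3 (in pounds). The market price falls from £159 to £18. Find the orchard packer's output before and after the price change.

AVC = 119 - 28Q + 2Q^2, minimized at Q = 7 where min AVC = £21. MC = 119 - 56Q + 6Q^2.
At P = £159 ≥ min AVC, set P = MC on the rising branch: Q = 10.
At P = £18 < min AVC = £21, price no longer covers variable cost at any output, so the firm shuts down: Q = 0.

Output falls from 10 to 0 (the firm shuts down)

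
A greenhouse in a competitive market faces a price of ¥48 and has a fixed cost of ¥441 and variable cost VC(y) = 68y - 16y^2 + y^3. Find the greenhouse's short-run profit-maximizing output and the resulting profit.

Profit = -¥41 at y = 10

AVC = 68 - 16y + y^2; min AVC = ¥4 at y = 8. Since P = ¥48 ≥ min AVC, the firm produces.
With MC = 68 - 32y + 3y^2, P = MC on the upward-sloping part at y* = 10.
TR = 48·10 = 480. TC = 441 + 80 = 521. Profit = 480 − 521 = -¥41.
That loss of ¥41 beats the ¥441 the firm would lose by shutting down; producing recovers ¥400 of fixed cost.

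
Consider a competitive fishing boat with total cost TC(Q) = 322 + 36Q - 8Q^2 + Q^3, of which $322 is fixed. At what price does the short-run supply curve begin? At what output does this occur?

$20 per unit, at Q = 4

Short-run supply begins at min AVC. From VC = 36Q - 8Q^2 + Q^3, AVC = 36 - 8Q + Q^2.
dAVC/dQ = -8 + 2Q = 0 gives Q = 4. min AVC = 36 - 8·4 + 4^2 = 20.
So the shutdown price is $20.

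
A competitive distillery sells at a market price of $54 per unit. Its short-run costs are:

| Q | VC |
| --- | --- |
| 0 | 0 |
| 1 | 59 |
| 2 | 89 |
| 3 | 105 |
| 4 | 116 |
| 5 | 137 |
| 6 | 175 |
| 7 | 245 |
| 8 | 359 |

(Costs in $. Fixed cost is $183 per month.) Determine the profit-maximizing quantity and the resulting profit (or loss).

Q = 6; profit = -$34

Tabulate TR − TC: Q=0: -183; Q=1: -188; Q=2: -164; Q=3: -126; Q=4: -83; Q=5: -50; Q=6: -34; Q=7: -50; Q=8: -110.
Profit is maximized at Q = 6. AVC there is 175/6 = $29.17 ≤ P, so producing beats shutting down (which would give -$183).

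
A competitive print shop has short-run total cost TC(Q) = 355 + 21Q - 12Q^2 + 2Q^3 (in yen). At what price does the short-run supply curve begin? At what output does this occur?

Short-run supply begins at min AVC. From VC = 21Q - 12Q^2 + 2Q^3, AVC = 21 - 12Q + 2Q^2.
At the minimum of AVC, MC = AVC. MC = 21 - 24Q + 6Q^2; setting MC = AVC gives 4Q^2 - 12Q = 0, so Q = 3. min AVC = 3.
So the shutdown price is ¥3.

¥3 per unit, at Q = 3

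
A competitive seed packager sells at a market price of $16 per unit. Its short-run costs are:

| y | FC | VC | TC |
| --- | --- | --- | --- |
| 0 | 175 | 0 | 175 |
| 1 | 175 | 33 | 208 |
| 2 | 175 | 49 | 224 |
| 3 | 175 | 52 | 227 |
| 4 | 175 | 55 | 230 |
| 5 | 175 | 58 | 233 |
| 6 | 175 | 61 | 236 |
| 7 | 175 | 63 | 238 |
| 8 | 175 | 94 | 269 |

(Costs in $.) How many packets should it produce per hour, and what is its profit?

Tabulate TR − TC: y=0: -175; y=1: -192; y=2: -192; y=3: -179; y=4: -166; y=5: -153; y=6: -140; y=7: -126; y=8: -141.
Profit is maximized at y = 7. AVC there is 63/7 = $9 ≤ P, so producing beats shutting down (which would give -$175).

y = 7; profit = -$126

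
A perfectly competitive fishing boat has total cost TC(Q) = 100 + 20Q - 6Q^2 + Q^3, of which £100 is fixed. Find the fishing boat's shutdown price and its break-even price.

Shutdown price = £11; break-even price = £35

Shutdown price = min AVC. AVC = 20 - 6Q + Q^2, with vertex at Q = 3 and minimum £11.
ATC = 100/Q + 20 - 6Q + Q^2. Setting dATC/dQ = −100/Q^2 − 6 + 2Q = 0 gives Q = 5 (since 2·5^3 − 6·5^2 = 100).
min ATC = 100/5 + 20 − 6·5 + 5^2 = £35. That is the break-even price.
Between these two prices the firm operates at a loss; above £35 it earns a profit.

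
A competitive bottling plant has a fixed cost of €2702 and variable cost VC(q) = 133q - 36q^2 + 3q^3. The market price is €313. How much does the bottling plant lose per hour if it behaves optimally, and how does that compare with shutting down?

AVC = 133 - 36q + 3q^2; min AVC = €25 at q = 6. Since P = €313 ≥ min AVC, the firm produces.
With MC = 133 - 72q + 9q^2, P = MC on the upward-sloping part at q* = 10.
TR = 313·10 = 3130. TC = 2702 + 730 = 3432. Profit = 3130 − 3432 = -€302.
That loss of €302 beats the €2702 the firm would lose by shutting down; producing recovers €2400 of fixed cost.

Profit = -€302 at q = 10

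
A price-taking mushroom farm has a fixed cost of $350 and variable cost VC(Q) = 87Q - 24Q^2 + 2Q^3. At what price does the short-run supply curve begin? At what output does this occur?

$15 per unit, at Q = 6

The firm shuts down when price falls below the minimum of average variable cost. AVC = VC/Q = 87 - 24Q + 2Q^2.
dAVC/dQ = -24 + 4Q = 0 gives Q = 6. min AVC = 87 - 24·6 + 2·6^2 = 15.
For P < $15 the firm produces nothing.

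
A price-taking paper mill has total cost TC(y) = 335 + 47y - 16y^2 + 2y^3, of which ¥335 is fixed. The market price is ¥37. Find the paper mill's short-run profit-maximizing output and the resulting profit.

Profit = -¥235 at y = 5

AVC = 47 - 16y + 2y^2; min AVC = ¥15 at y = 4. Since P = ¥37 ≥ min AVC, the firm produces.
With MC = 47 - 32y + 6y^2, P = MC on the upward-sloping part at y* = 5.
TR = 37·5 = 185. TC = 335 + 85 = 420. Profit = 185 − 420 = -¥235.
Shutting down would mean losing the fixed cost of ¥335, so operating at a loss of ¥235 is better by ¥100.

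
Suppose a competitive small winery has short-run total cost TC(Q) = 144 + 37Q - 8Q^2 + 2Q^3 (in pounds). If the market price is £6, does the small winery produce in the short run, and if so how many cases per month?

Shut down

Variable cost is VC = 37Q - 8Q^2 + 2Q^3, so AVC = VC/Q = 37 - 8Q + 2Q^2 and MC = dTC/dQ = 37 - 16Q + 6Q^2.
AVC is minimized where dAVC/dQ = -8 + 4Q = 0, at Q = 2; min AVC = 37 - 8·2 + 2·2^2 = £29.
P = £6 lies below min AVC = £29; no output level covers variable cost.
The firm minimizes its loss by shutting down and losing only its fixed cost of £144.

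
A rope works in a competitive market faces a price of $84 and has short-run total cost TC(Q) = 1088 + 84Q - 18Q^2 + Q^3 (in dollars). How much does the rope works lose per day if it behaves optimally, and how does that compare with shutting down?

AVC = 84 - 18Q + Q^2; min AVC = $3 at Q = 9. Since P = $84 ≥ min AVC, the firm produces.
With MC = 84 - 36Q + 3Q^2, P = MC on the upward-sloping part at Q* = 12.
TR = 84·12 = 1008. TC = 1088 + 144 = 1232. Profit = 1008 − 1232 = -$224.
By producing, the firm covers all variable cost plus $864 of fixed cost; shutting down would lose the full $1088.

Profit = -$224 at Q = 12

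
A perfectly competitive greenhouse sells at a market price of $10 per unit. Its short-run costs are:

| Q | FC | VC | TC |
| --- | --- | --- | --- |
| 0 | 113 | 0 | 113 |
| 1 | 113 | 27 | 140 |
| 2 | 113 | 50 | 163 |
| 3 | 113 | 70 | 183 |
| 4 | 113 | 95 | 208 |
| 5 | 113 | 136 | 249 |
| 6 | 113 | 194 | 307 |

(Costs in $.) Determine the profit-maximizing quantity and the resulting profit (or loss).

Profit at each row (π = 10Q − TC): Q=0: -113; Q=1: -130; Q=2: -143; Q=3: -153; Q=4: -168; Q=5: -199; Q=6: -247.
Profit is highest at Q = 0. Equivalently, the lowest AVC in the table is 70/3 ≈ $23.33 at Q = 3, and P = $10 falls below it — price never covers variable cost, so the firm shuts down and loses only its fixed cost.

Q = 0 (shut down); profit = -$113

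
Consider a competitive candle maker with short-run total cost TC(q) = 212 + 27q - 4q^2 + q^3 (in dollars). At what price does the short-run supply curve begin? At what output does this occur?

Short-run supply begins at min AVC. From VC = 27q - 4q^2 + q^3, AVC = 27 - 4q + q^2.
At the minimum of AVC, MC = AVC. MC = 27 - 8q + 3q^2; setting MC = AVC gives 2q^2 - 4q = 0, so q = 2. min AVC = 23.
For P < $23 the firm produces nothing.

$23 per unit, at q = 2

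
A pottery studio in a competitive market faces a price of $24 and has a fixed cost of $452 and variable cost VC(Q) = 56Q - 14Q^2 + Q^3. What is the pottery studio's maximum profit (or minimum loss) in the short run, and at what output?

AVC = 56 - 14Q + Q^2; min AVC = $7 at Q = 7. Since P = $24 ≥ min AVC, the firm produces.
MC = 56 - 28Q + 3Q^2. Setting P = MC and taking the root on the rising branch gives Q* = 8.
TR = 24·8 = 192. TC = 452 + 64 = 516. Profit = 192 − 516 = -$324.
That loss of $324 beats the $452 the firm would lose by shutting down; producing recovers $128 of fixed cost.

Profit = -$324 at Q = 8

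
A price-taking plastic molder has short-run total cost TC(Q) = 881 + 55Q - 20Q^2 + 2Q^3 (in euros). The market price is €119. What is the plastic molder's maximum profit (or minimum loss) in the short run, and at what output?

Profit = -€113 at Q = 8

AVC = 55 - 20Q + 2Q^2; min AVC = €5 at Q = 5. Since P = €119 ≥ min AVC, the firm produces.
MC = 55 - 40Q + 6Q^2. Setting P = MC and taking the root on the rising branch gives Q* = 8.
TR = 119·8 = 952. TC = 881 + 184 = 1065. Profit = 952 − 1065 = -€113.
By producing, the firm covers all variable cost plus €768 of fixed cost; shutting down would lose the full €881.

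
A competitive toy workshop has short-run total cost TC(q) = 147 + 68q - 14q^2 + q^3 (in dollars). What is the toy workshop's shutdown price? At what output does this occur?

$19 per unit, at q = 7

The shutdown price is the minimum of AVC. VC = 68q - 14q^2 + q^3, so AVC = 68 - 14q + q^2.
At the minimum of AVC, MC = AVC. MC = 68 - 28q + 3q^2; setting MC = AVC gives 2q^2 - 14q = 0, so q = 7. min AVC = 19.
The firm shuts down for any P below $19.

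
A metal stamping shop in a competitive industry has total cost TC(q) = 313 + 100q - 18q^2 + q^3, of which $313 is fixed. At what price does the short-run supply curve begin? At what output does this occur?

$19 per unit, at q = 9

The firm shuts down when price falls below the minimum of average variable cost. AVC = VC/q = 100 - 18q + q^2.
dAVC/dq = -18 + 2q = 0 gives q = 9. min AVC = 100 - 18·9 + 9^2 = 19.
For P < $19 the firm produces nothing.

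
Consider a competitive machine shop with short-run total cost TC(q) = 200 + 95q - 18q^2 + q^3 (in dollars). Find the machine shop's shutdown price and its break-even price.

Shutdown price = $14; break-even price = $35

AVC = 95 - 18q + q^2; minimized at q = 9, giving min AVC = $14. That is the shutdown price.
ATC = 200/q + 95 - 18q + q^2. Setting dATC/dq = −200/q^2 − 18 + 2q = 0 gives q = 10 (since 2·10^3 − 18·10^2 = 200).
min ATC = 200/10 + 95 − 18·10 + 10^2 = $35. That is the break-even price.
For $14 ≤ P < $35 the firm produces at a loss; below $14 it shuts down.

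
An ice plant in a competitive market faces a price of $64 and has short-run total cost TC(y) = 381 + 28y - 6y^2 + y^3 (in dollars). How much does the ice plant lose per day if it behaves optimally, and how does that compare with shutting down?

AVC = 28 - 6y + y^2; min AVC = $19 at y = 3. Since P = $64 ≥ min AVC, the firm produces.
MC = 28 - 12y + 3y^2. Setting P = MC and taking the root on the rising branch gives y* = 6.
TR = 64·6 = 384. TC = 381 + 168 = 549. Profit = 384 − 549 = -$165.
By producing, the firm covers all variable cost plus $216 of fixed cost; shutting down would lose the full $381.

Profit = -$165 at y = 6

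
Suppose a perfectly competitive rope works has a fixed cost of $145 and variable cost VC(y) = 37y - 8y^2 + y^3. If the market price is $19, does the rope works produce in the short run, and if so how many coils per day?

Variable cost is VC = 37y - 8y^2 + y^3, so AVC = VC/y = 37 - 8y + y^2 and MC = dTC/dy = 37 - 16y + 3y^2.
AVC is minimized where dAVC/dy = -8 + 2y = 0, at y = 4; min AVC = 37 - 8·4 + 4^2 = $21.
Since P = $19 < min AVC = $21, price fails to cover variable cost at any output.
The firm minimizes its loss by shutting down and losing only its fixed cost of $145.

Shut down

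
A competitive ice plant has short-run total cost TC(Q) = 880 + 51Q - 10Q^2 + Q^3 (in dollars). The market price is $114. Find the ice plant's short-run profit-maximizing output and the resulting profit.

Profit = -$232 at Q = 9

AVC = 51 - 10Q + Q^2; min AVC = $26 at Q = 5. Since P = $114 ≥ min AVC, the firm produces.
With MC = 51 - 20Q + 3Q^2, P = MC on the upward-sloping part at Q* = 9.
TR = 114·9 = 1026. TC = 880 + 378 = 1258. Profit = 1026 − 1258 = -$232.
Shutting down would mean losing the fixed cost of $880, so operating at a loss of $232 is better by $648.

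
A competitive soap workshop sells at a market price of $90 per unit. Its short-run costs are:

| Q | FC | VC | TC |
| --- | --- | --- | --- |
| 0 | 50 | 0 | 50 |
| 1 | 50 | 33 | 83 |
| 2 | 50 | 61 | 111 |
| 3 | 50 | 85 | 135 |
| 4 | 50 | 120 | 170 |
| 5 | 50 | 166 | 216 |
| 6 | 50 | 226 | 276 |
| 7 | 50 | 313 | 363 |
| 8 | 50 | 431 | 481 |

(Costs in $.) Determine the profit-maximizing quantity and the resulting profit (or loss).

Q = 7; profit = $267

Tabulate TR − TC: Q=0: -50; Q=1: 7; Q=2: 69; Q=3: 135; Q=4: 190; Q=5: 234; Q=6: 264; Q=7: 267; Q=8: 239.
Profit is maximized at Q = 7. AVC there is 313/7 = $44.71 ≤ P, so producing beats shutting down (which would give -$50).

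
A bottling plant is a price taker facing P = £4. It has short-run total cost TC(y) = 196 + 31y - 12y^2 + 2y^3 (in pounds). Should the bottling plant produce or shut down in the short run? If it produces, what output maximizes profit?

Shut down

From TC, MC = TC'(y) = 31 - 24y + 6y^2 and AVC = VC/y = 31 - 12y + 2y^2.
The AVC parabola has its vertex at y = 12/4 = 3, where AVC = 31 - 12·3 + 2·3^2 = £13.
P = £4 lies below min AVC = £13; no output level covers variable cost.
Shutting down limits the loss to fixed cost, £196.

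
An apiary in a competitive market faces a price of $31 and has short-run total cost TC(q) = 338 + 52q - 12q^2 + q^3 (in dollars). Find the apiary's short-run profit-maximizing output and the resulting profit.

AVC = 52 - 12q + q^2 has its minimum $16 at q = 6; price $31 clears that bar, so the firm operates.
With MC = 52 - 24q + 3q^2, P = MC on the upward-sloping part at q* = 7.
TR = 31·7 = 217. TC = 338 + 119 = 457. Profit = 217 − 457 = -$240.
That loss of $240 beats the $338 the firm would lose by shutting down; producing recovers $98 of fixed cost.

Profit = -$240 at q = 7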